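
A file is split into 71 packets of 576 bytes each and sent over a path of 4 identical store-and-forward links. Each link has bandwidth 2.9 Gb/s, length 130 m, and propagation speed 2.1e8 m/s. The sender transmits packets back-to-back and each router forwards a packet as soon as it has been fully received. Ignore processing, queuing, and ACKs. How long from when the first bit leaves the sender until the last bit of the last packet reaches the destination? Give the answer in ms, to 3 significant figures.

Per-hop transmission t_tx = L/R = 4608/2900000000 = 0.00158897 ms.
Per-hop propagation t_prop = 130/210000000 = 0.000619048 ms.
Pipeline fill: first packet needs 4·t_tx to clear all hops; remaining 70 packets each add one t_tx.
Total = (4+71-1)·t_tx + 4·t_prop = 74·0.00158897 + 4·0.000619048 = 0.120 ms.

0.120 ms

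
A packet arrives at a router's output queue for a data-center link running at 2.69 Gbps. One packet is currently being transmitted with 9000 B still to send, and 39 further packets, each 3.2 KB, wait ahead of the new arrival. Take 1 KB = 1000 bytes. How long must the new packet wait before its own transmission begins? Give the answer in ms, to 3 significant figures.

0.398 ms

Each queued packet: L/R = 25600/2690000000 = 0.00951673 ms.
39 queued → 0.371152 ms.
Plus remaining 72000 bits of current packet: 0.0267658 ms.
Queuing delay = 0.398 ms.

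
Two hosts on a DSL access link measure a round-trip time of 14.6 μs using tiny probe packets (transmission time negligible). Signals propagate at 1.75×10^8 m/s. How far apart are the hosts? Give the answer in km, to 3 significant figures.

One-way propagation = RTT/2 = 7.3 μs.
d = s × t = 175000000 × 7.3e-06 = 1.28 km.

1.28 km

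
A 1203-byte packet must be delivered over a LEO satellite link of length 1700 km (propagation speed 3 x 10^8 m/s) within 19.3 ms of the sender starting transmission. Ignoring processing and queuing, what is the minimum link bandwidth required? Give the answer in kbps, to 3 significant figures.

706 kbps

L = 9624 bits.
Propagation delay = 1700000 / 300000000 = 5.66667 ms.
Transmission budget = 19.3 − 5.66667 = 13.6333 ms.
R ≥ L / t_tx = 9624 bits / 0.0136333 s = 706 kbps.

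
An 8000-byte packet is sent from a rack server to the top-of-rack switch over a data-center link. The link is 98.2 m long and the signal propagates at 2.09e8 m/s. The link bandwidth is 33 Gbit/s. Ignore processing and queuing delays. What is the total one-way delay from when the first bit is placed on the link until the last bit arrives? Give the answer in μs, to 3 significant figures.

2.41 μs

L = 8000 × 8 = 64000 bits.
Transmission delay = L/R = 64000 / 33000000000 = 1.93939 μs.
Propagation delay = d/s = 98.2 m / 209000000 m/s = 0.469856 μs.
Total = 2.41 μs.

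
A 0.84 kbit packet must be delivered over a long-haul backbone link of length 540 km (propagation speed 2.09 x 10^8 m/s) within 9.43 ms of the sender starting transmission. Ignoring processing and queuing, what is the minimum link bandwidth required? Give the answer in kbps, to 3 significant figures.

123 kbps

Propagation delay = 540000 / 209000000 = 2.58373 ms.
Transmission budget = 9.43 − 2.58373 = 6.84627 ms.
R ≥ L / t_tx = 840 bits / 0.00684627 s = 123 kbps.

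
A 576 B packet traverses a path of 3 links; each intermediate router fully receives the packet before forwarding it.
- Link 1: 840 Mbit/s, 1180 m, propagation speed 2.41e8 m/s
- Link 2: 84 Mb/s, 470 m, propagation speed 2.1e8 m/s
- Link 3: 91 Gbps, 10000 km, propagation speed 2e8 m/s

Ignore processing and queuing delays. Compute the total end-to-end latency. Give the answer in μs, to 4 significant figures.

50070 μs

L = 576 × 8 = 4608 bits.
Transmission delays (L/R per hop): 5.48571, 54.8571, 0.0506374 μs; sum = 60.3935 μs.
Propagation delays (d/s per hop): 4.89627, 2.2381, 50000 μs; sum = 50007.1 μs.
End-to-end = 50070 μs.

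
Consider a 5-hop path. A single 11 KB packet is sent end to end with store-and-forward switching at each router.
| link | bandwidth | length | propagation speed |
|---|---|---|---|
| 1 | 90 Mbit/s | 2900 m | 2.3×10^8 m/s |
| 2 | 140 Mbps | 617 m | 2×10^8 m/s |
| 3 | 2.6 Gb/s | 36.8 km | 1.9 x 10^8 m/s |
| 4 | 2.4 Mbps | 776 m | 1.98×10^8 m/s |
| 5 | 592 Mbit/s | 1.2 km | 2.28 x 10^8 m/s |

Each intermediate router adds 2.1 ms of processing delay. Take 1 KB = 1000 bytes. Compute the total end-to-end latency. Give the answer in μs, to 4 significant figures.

L = 88000 bits.
Transmission delays (L/R per hop): 977.778, 628.571, 33.8462, 36666.7, 148.649 μs; sum = 38455.5 μs.
Propagation delays (d/s per hop): 12.6087, 3.085, 193.684, 3.91919, 5.26316 μs; sum = 218.56 μs.
Processing at 4 router(s): 4 × 2.1 ms = 8400 μs.
End-to-end = 47070 μs.

47070 μs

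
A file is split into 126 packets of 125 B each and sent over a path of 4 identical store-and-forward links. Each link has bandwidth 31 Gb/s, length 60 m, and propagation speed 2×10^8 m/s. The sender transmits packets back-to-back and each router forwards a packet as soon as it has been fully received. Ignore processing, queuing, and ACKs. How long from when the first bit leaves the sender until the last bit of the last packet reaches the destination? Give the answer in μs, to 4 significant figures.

5.361 μs

Per-hop transmission t_tx = L/R = 1000/31000000000 = 0.0322581 μs.
Per-hop propagation t_prop = 60/200000000 = 0.3 μs.
Pipeline fill: first packet needs 4·t_tx to clear all hops; remaining 125 packets each add one t_tx.
Total = (4+126-1)·t_tx + 4·t_prop = 129·0.0322581 + 4·0.3 = 5.361 μs.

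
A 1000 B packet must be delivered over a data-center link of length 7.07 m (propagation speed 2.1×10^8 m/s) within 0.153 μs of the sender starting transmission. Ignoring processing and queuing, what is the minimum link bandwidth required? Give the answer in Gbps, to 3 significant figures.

L = 8000 bits.
Propagation delay = 7.07 / 210000000 = 0.0336667 μs.
Transmission budget = 0.153 − 0.0336667 = 0.119333 μs.
R ≥ L / t_tx = 8000 bits / 1.19333e-07 s = 67.0 Gbps.

67.0 Gbps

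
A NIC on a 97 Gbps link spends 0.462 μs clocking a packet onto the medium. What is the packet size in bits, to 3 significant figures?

44800 bits

L = R × t_tx = 97000000000 b/s × 4.62e-07 s = 44814 bits.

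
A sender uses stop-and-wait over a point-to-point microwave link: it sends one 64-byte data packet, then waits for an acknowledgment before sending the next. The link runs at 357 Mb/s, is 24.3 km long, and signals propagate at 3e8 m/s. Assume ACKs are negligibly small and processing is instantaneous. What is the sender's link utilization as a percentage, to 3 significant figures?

0.878 %

t_tx = L/R = 512/357000000 = 1.43417e-06 s.
t_prop = 24300/300000000 = 8.1e-05 s; RTT = 0.000162 s.
Cycle = t_tx + RTT = 0.000163434 s.
Utilization = t_tx / cycle = 1.43417e-06/0.000163434 = 0.878 %.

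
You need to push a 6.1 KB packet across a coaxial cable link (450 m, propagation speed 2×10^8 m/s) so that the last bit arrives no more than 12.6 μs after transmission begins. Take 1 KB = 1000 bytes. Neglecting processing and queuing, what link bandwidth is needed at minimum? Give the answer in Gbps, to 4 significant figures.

L = 48800 bits.
Propagation delay = 450 / 200000000 = 2.25 μs.
Transmission budget = 12.6 − 2.25 = 10.35 μs.
R ≥ L / t_tx = 48800 bits / 1.035e-05 s = 4.715 Gbps.

4.715 Gbps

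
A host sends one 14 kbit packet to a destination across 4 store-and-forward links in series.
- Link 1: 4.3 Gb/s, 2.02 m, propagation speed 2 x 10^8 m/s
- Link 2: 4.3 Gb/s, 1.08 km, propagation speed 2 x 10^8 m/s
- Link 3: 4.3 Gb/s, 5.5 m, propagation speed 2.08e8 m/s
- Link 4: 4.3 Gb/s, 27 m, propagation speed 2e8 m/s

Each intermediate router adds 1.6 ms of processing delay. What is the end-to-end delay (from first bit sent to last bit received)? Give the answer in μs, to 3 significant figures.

4820 μs

L = 14000 bits.
Transmission delay per hop = L/R = 14000/4300000000 = 3.25581 μs; 4 hops → 13.0233 μs.
Propagation delays (d/s per hop): 0.0101, 5.4, 0.0264423, 0.135 μs; sum = 5.57154 μs.
Processing at 3 router(s): 3 × 1.6 ms = 4800 μs.
End-to-end = 4820 μs.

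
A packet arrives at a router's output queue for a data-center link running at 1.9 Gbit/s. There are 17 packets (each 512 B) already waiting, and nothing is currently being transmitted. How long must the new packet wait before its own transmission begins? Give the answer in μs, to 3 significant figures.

36.6 μs

Each queued packet: L/R = 4096/1900000000 = 2.15579 μs.
17 queued → 36.6484 μs.
Queuing delay = 36.6 μs.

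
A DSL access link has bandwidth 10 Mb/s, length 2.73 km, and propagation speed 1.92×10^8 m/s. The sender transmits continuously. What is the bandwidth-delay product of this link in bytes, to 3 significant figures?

Propagation delay = 2730 / 192000000 = 1.42188e-05 s.
BDP = R × t_prop = 10000000 × 1.42188e-05 = 142.188 bits.
In bytes: 142.188/8 = 17.8 bytes.

17.8 bytes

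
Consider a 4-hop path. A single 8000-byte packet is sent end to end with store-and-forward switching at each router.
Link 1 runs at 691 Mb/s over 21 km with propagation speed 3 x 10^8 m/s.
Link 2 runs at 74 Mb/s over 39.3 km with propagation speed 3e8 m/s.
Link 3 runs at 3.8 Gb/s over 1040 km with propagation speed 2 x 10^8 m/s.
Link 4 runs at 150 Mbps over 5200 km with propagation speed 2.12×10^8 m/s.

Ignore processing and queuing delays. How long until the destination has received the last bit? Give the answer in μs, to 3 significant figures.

31300 μs

L = 8000 × 8 = 64000 bits.
Transmission delays (L/R per hop): 92.6194, 864.865, 16.8421, 426.667 μs; sum = 1400.99 μs.
Propagation delays (d/s per hop): 70, 131, 5200, 24528.3 μs; sum = 29929.3 μs.
End-to-end = 31300 μs.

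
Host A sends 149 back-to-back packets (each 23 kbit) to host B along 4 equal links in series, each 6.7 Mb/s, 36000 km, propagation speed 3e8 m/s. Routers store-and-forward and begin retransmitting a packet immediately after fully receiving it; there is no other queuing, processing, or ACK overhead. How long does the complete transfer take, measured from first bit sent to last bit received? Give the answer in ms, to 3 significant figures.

1000 ms

Per-hop transmission t_tx = L/R = 23000/6700000 = 3.43284 ms.
Per-hop propagation t_prop = 36000000/300000000 = 120 ms.
Pipeline fill: first packet needs 4·t_tx to clear all hops; remaining 148 packets each add one t_tx.
Total = (4+149-1)·t_tx + 4·t_prop = 152·3.43284 + 4·120 = 1000 ms.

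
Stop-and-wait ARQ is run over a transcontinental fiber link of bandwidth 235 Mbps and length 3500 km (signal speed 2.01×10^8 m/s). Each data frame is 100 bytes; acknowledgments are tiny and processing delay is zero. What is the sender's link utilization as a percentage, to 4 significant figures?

t_tx = L/R = 800/235000000 = 3.40426e-06 s.
t_prop = 3500000/2.01e+08 = 0.0174129 s; RTT = 0.0348259 s.
Cycle = t_tx + RTT = 0.0348293 s.
Utilization = t_tx / cycle = 3.40426e-06/0.0348293 = 0.009774 %.

0.009774 %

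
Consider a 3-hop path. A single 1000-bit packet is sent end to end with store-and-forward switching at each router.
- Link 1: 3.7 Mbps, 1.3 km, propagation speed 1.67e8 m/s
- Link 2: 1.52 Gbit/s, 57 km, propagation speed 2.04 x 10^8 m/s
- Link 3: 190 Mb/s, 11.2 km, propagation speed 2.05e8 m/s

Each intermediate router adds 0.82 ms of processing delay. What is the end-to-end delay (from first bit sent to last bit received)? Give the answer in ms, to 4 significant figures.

2.258 ms

Transmission delays (L/R per hop): 0.27027, 0.000657895, 0.00526316 ms; sum = 0.276191 ms.
Propagation delays (d/s per hop): 0.00778443, 0.279412, 0.0546341 ms; sum = 0.34183 ms.
Processing at 2 router(s): 2 × 0.82 ms = 1.64 ms.
End-to-end = 2.258 ms.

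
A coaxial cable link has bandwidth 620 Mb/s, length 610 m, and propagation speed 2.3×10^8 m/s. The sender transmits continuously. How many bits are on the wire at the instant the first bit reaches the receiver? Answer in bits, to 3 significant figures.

Propagation delay = 610 / 2.3e+08 = 2.65217e-06 s.
BDP = R × t_prop = 620000000 × 2.65217e-06 = 1644.35 bits.

1640 bits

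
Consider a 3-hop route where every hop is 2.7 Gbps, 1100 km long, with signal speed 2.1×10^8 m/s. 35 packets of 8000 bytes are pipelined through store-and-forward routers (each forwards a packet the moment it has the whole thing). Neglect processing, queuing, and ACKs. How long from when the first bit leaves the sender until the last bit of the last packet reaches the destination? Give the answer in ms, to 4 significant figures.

16.59 ms

Per-hop transmission t_tx = L/R = 64000/2700000000 = 0.0237037 ms.
Per-hop propagation t_prop = 1100000/210000000 = 5.2381 ms.
Pipeline fill: first packet needs 3·t_tx to clear all hops; remaining 34 packets each add one t_tx.
Total = (3+35-1)·t_tx + 3·t_prop = 37·0.0237037 + 3·5.2381 = 16.59 ms.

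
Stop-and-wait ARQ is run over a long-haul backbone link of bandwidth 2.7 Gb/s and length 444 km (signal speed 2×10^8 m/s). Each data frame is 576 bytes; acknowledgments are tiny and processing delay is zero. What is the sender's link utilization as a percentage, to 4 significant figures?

0.03842 %

t_tx = L/R = 4608/2700000000 = 1.70667e-06 s.
t_prop = 444000/200000000 = 0.00222 s; RTT = 0.00444 s.
Cycle = t_tx + RTT = 0.00444171 s.
Utilization = t_tx / cycle = 1.70667e-06/0.00444171 = 0.03842 %.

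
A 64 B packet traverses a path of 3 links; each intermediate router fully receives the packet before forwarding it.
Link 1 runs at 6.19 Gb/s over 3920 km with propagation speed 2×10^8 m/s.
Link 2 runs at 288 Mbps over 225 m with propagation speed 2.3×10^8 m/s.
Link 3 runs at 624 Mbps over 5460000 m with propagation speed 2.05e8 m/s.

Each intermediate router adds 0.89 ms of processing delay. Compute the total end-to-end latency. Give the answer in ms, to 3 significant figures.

48.0 ms

L = 64 × 8 = 512 bits.
Transmission delays (L/R per hop): 8.27141e-05, 0.00177778, 0.000820513 ms; sum = 0.002681 ms.
Propagation delays (d/s per hop): 19.6, 0.000978261, 26.6341 ms; sum = 46.2351 ms.
Processing at 2 router(s): 2 × 0.89 ms = 1.78 ms.
End-to-end = 48.0 ms.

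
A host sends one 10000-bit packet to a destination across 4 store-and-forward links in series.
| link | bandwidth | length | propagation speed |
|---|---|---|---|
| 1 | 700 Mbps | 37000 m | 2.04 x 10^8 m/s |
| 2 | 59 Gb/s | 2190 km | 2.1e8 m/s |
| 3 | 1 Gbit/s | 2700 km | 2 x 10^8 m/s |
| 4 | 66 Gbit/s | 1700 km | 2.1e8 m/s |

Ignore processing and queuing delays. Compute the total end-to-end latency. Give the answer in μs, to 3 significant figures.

32200 μs

Transmission delays (L/R per hop): 14.2857, 0.169492, 10, 0.151515 μs; sum = 24.6067 μs.
Propagation delays (d/s per hop): 181.373, 10428.6, 13500, 8095.24 μs; sum = 32205.2 μs.
End-to-end = 32200 μs.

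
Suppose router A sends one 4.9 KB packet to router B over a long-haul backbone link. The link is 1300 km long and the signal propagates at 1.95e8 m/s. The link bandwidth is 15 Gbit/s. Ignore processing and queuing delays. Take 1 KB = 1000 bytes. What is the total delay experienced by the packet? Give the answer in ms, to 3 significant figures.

6.67 ms

L = 39200 bits.
Transmission delay = L/R = 39200 / 15000000000 = 0.00261333 ms.
Propagation delay = d/s = 1300000 m / 195000000 m/s = 6.66667 ms.
Total = 6.67 ms.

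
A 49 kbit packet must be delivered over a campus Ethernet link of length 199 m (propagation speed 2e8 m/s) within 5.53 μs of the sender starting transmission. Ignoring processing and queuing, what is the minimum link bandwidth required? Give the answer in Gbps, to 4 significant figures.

Propagation delay = 199 / 200000000 = 0.995 μs.
Transmission budget = 5.53 − 0.995 = 4.535 μs.
R ≥ L / t_tx = 49000 bits / 4.535e-06 s = 10.80 Gbps.

10.80 Gbps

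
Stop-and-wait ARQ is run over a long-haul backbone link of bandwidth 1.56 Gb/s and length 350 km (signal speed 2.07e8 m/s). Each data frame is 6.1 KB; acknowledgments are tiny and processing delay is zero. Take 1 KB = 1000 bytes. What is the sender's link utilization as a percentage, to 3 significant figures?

0.917 %

t_tx = L/R = 48800/1560000000 = 3.12821e-05 s.
t_prop = 350000/2.07e+08 = 0.00169082 s; RTT = 0.00338164 s.
Cycle = t_tx + RTT = 0.00341292 s.
Utilization = t_tx / cycle = 3.12821e-05/0.00341292 = 0.917 %.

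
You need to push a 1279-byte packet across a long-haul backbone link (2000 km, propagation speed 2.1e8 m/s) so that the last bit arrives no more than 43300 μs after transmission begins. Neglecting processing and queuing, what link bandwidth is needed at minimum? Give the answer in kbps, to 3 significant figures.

L = 10232 bits.
Propagation delay = 2000000 / 210000000 = 9523.81 μs.
Transmission budget = 43300 − 9523.81 = 33776.2 μs.
R ≥ L / t_tx = 10232 bits / 0.0337762 s = 303 kbps.

303 kbps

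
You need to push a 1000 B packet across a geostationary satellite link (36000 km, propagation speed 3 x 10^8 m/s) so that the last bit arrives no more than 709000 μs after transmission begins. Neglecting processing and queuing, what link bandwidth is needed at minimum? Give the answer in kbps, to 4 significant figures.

13.58 kbps

L = 8000 bits.
Propagation delay = 36000000 / 300000000 = 120000 μs.
Transmission budget = 709000 − 120000 = 589000 μs.
R ≥ L / t_tx = 8000 bits / 0.589 s = 13.58 kbps.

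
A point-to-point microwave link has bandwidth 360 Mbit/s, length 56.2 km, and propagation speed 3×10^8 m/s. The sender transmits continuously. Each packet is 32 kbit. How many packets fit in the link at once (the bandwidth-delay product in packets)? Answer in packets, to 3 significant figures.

Propagation delay = 56200 / 300000000 = 0.000187333 s.
BDP = R × t_prop = 360000000 × 0.000187333 = 67440 bits.
In packets of 32000 bits: 2.11 packets.

2.11 packets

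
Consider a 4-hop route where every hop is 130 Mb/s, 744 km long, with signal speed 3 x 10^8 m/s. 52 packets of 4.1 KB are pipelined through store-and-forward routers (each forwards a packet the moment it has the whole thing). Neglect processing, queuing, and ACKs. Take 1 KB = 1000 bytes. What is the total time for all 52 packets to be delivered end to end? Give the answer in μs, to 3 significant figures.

Per-hop transmission t_tx = L/R = 32800/130000000 = 252.308 μs.
Per-hop propagation t_prop = 744000/300000000 = 2480 μs.
Pipeline fill: first packet needs 4·t_tx to clear all hops; remaining 51 packets each add one t_tx.
Total = (4+52-1)·t_tx + 4·t_prop = 55·252.308 + 4·2480 = 23800 μs.

23800 μs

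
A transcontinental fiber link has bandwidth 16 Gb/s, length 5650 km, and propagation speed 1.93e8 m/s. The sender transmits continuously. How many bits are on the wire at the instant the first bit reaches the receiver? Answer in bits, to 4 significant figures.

Propagation delay = 5650000 / 193000000 = 0.0292746 s.
BDP = R × t_prop = 16000000000 × 0.0292746 = 468394000 bits.

468400000 bits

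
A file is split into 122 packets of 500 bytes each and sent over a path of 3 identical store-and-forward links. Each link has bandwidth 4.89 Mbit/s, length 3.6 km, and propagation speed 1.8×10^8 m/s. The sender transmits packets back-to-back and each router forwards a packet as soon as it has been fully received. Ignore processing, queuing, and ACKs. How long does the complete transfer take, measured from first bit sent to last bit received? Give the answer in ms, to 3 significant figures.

Per-hop transmission t_tx = L/R = 4000/4890000 = 0.817996 ms.
Per-hop propagation t_prop = 3600/180000000 = 0.02 ms.
Pipeline fill: first packet needs 3·t_tx to clear all hops; remaining 121 packets each add one t_tx.
Total = (3+122-1)·t_tx + 3·t_prop = 124·0.817996 + 3·0.02 = 101 ms.

101 ms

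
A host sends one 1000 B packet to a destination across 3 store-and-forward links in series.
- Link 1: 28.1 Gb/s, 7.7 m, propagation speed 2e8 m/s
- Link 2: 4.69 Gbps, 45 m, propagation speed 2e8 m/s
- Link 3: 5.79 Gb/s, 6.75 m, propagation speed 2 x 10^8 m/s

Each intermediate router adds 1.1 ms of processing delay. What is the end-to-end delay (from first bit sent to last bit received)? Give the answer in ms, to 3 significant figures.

L = 1000 × 8 = 8000 bits.
Transmission delays (L/R per hop): 0.000284698, 0.00170576, 0.00138169 ms; sum = 0.00337215 ms.
Propagation delays (d/s per hop): 3.85e-05, 0.000225, 3.375e-05 ms; sum = 0.00029725 ms.
Processing at 2 router(s): 2 × 1.1 ms = 2.2 ms.
End-to-end = 2.20 ms.

2.20 ms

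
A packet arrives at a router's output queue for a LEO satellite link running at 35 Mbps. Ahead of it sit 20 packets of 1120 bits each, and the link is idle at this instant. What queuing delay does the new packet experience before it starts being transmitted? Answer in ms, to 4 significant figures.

Each queued packet: L/R = 1120/35000000 = 0.032 ms.
20 queued → 0.64 ms.
Queuing delay = 0.6400 ms.

0.6400 ms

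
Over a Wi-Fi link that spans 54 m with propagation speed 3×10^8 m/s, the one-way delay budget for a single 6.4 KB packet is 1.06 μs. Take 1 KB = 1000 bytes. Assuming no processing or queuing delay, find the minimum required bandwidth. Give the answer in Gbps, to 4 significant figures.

L = 51200 bits.
Propagation delay = 54 / 300000000 = 0.18 μs.
Transmission budget = 1.06 − 0.18 = 0.88 μs.
R ≥ L / t_tx = 51200 bits / 8.8e-07 s = 58.18 Gbps.

58.18 Gbps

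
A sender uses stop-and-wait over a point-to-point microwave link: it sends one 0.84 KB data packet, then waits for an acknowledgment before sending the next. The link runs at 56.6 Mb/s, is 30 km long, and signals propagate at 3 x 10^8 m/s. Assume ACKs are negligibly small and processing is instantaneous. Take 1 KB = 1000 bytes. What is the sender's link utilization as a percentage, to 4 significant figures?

t_tx = L/R = 6720/56600000 = 0.000118728 s.
t_prop = 30000/300000000 = 0.0001 s; RTT = 0.0002 s.
Cycle = t_tx + RTT = 0.000318728 s.
Utilization = t_tx / cycle = 0.000118728/0.000318728 = 37.25 %.

37.25 %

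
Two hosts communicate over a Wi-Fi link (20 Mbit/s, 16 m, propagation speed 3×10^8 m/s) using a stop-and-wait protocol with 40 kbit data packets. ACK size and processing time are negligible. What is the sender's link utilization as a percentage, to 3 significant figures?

100 %

t_tx = L/R = 40000/20000000 = 0.002 s.
t_prop = 16/300000000 = 5.33333e-08 s; RTT = 1.06667e-07 s.
Cycle = t_tx + RTT = 0.00200011 s.
Utilization = t_tx / cycle = 0.002/0.00200011 = 100 %.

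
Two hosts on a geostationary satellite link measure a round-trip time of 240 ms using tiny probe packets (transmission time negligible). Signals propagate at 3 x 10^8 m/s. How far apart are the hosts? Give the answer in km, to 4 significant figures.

36000 km

One-way propagation = RTT/2 = 120 ms.
d = s × t = 300000000 × 0.12 = 36000 km.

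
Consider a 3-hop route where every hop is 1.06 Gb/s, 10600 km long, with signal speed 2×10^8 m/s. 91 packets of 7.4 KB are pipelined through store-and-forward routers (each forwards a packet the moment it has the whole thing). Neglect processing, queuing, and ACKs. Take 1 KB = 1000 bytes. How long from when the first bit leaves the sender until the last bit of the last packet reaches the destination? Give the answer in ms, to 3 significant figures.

Per-hop transmission t_tx = L/R = 59200/1060000000 = 0.0558491 ms.
Per-hop propagation t_prop = 10600000/200000000 = 53 ms.
Pipeline fill: first packet needs 3·t_tx to clear all hops; remaining 90 packets each add one t_tx.
Total = (3+91-1)·t_tx + 3·t_prop = 93·0.0558491 + 3·53 = 164 ms.

164 ms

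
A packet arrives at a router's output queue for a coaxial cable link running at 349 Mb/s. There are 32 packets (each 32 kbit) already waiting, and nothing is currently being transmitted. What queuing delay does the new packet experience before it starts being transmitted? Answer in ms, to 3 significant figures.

2.93 ms

Each queued packet: L/R = 32000/349000000 = 0.0916905 ms.
32 queued → 2.9341 ms.
Queuing delay = 2.93 ms.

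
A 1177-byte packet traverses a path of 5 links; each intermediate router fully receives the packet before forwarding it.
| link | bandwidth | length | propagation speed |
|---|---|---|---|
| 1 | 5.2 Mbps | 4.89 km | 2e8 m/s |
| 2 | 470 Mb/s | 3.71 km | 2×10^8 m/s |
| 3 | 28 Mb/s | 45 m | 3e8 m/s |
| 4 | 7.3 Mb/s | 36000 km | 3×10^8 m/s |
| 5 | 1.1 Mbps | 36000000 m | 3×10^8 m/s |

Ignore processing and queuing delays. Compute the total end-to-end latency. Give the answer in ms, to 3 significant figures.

252 ms

L = 1177 × 8 = 9416 bits.
Transmission delays (L/R per hop): 1.81077, 0.020034, 0.336286, 1.28986, 8.56 ms; sum = 12.017 ms.
Propagation delays (d/s per hop): 0.02445, 0.01855, 0.00015, 120, 120 ms; sum = 240.043 ms.
End-to-end = 252 ms.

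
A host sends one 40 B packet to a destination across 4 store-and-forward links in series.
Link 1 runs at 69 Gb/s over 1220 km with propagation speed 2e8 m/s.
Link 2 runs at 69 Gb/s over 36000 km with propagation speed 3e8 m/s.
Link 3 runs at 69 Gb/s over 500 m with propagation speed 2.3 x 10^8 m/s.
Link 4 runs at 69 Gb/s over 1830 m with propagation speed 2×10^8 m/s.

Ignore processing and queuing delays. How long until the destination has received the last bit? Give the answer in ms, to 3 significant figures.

L = 40 × 8 = 320 bits.
Transmission delay per hop = L/R = 320/69000000000 = 4.63768e-06 ms; 4 hops → 1.85507e-05 ms.
Propagation delays (d/s per hop): 6.1, 120, 0.00217391, 0.00915 ms; sum = 126.111 ms.
End-to-end = 126 ms.

126 ms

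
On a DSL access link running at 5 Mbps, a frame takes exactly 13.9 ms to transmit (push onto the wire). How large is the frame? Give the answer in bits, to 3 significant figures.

69500 bits

L = R × t_tx = 5000000 b/s × 0.0139 s = 69500 bits.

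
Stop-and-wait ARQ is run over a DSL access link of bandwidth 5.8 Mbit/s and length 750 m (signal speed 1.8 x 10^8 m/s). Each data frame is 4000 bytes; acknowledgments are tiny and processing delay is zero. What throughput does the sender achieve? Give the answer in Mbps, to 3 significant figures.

5.79 Mbps

t_tx = L/R = 32000/5800000 = 0.00551724 s.
t_prop = 750/180000000 = 4.16667e-06 s; RTT = 8.33333e-06 s.
Cycle = t_tx + RTT = 0.00552557 s.
Throughput = L / cycle = 32000 / 0.00552557 = 5.79 Mbps.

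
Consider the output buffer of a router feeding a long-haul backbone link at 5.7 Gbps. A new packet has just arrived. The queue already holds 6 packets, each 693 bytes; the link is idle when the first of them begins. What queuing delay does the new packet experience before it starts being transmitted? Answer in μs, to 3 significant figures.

Each queued packet: L/R = 5544/5700000000 = 0.972632 μs.
6 queued → 5.83579 μs.
Queuing delay = 5.84 μs.

5.84 μs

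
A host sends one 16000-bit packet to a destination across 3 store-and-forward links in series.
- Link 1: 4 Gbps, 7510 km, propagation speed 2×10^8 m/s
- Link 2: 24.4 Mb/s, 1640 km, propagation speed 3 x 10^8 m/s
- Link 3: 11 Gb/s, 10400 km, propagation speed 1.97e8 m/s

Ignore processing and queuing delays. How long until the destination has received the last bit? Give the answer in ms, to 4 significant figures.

Transmission delays (L/R per hop): 0.004, 0.655738, 0.00145455 ms; sum = 0.661192 ms.
Propagation delays (d/s per hop): 37.55, 5.46667, 52.7919 ms; sum = 95.8085 ms.
End-to-end = 96.47 ms.

96.47 ms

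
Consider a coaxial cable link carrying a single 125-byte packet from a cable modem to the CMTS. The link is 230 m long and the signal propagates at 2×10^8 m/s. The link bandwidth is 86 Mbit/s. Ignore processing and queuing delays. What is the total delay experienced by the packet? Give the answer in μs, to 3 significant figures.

L = 125 × 8 = 1000 bits.
Transmission delay = L/R = 1000 / 86000000 = 11.6279 μs.
Propagation delay = d/s = 230 m / 200000000 m/s = 1.15 μs.
Total = 12.8 μs.

12.8 μs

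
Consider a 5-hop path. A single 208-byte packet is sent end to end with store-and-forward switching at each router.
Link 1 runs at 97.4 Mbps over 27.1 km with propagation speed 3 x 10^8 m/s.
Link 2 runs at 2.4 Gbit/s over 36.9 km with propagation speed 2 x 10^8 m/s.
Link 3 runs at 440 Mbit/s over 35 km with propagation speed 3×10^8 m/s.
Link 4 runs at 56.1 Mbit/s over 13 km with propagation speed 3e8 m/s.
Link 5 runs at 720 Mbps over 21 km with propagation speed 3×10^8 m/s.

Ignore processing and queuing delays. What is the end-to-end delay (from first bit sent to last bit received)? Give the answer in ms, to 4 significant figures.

L = 208 × 8 = 1664 bits.
Transmission delays (L/R per hop): 0.0170842, 0.000693333, 0.00378182, 0.0296613, 0.00231111 ms; sum = 0.0535318 ms.
Propagation delays (d/s per hop): 0.0903333, 0.1845, 0.116667, 0.0433333, 0.07 ms; sum = 0.504833 ms.
End-to-end = 0.5584 ms.

0.5584 ms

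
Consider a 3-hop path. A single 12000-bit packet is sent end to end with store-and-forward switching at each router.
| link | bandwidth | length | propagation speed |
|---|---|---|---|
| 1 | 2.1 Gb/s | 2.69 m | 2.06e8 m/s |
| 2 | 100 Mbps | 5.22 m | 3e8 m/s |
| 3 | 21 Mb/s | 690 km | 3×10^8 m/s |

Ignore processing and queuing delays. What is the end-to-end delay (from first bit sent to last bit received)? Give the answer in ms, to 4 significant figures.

2.997 ms

Transmission delays (L/R per hop): 0.00571429, 0.12, 0.571429 ms; sum = 0.697143 ms.
Propagation delays (d/s per hop): 1.30583e-05, 1.74e-05, 2.3 ms; sum = 2.30003 ms.
End-to-end = 2.997 ms.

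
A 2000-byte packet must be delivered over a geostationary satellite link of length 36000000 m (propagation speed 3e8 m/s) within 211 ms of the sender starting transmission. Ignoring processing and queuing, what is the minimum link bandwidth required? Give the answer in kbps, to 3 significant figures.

176 kbps

L = 16000 bits.
Propagation delay = 36000000 / 300000000 = 120 ms.
Transmission budget = 211 − 120 = 91 ms.
R ≥ L / t_tx = 16000 bits / 0.091 s = 176 kbps.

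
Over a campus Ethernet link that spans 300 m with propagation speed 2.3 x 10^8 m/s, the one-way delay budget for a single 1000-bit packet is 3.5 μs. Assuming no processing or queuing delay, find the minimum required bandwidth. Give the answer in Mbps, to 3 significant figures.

Propagation delay = 300 / 2.3e+08 = 1.30435 μs.
Transmission budget = 3.5 − 1.30435 = 2.19565 μs.
R ≥ L / t_tx = 1000 bits / 2.19565e-06 s = 455 Mbps.

455 Mbps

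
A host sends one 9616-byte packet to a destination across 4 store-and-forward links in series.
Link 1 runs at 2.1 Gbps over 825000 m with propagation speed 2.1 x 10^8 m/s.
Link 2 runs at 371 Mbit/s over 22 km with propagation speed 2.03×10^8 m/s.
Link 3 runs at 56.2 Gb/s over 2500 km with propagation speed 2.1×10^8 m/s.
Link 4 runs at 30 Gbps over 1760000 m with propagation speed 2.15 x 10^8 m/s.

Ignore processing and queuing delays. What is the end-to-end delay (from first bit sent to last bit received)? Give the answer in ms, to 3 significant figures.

24.4 ms

L = 9616 × 8 = 76928 bits.
Transmission delays (L/R per hop): 0.0366324, 0.207353, 0.00136883, 0.00256427 ms; sum = 0.247919 ms.
Propagation delays (d/s per hop): 3.92857, 0.108374, 11.9048, 8.18605 ms; sum = 24.1278 ms.
End-to-end = 24.4 ms.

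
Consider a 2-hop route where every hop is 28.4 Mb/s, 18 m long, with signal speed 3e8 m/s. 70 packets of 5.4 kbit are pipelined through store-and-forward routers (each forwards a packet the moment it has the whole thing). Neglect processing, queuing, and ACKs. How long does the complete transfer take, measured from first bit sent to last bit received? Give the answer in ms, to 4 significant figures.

Per-hop transmission t_tx = L/R = 5400/28400000 = 0.190141 ms.
Per-hop propagation t_prop = 18/300000000 = 6e-05 ms.
Pipeline fill: first packet needs 2·t_tx to clear all hops; remaining 69 packets each add one t_tx.
Total = (2+70-1)·t_tx + 2·t_prop = 71·0.190141 + 2·6e-05 = 13.50 ms.

13.50 ms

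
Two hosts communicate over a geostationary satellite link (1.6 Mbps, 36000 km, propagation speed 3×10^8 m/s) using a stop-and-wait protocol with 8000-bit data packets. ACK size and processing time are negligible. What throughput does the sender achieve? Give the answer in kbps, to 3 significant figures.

32.7 kbps

t_tx = L/R = 8000/1600000 = 0.005 s.
t_prop = 36000000/300000000 = 0.12 s; RTT = 0.24 s.
Cycle = t_tx + RTT = 0.245 s.
Throughput = L / cycle = 8000 / 0.245 = 32.7 kbps.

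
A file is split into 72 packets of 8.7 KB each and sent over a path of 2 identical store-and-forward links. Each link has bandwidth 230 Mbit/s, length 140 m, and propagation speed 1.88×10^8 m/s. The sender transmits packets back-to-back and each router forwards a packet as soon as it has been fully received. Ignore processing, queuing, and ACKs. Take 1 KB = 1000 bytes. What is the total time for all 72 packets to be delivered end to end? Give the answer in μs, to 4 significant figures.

22090 μs

Per-hop transmission t_tx = L/R = 69600/230000000 = 302.609 μs.
Per-hop propagation t_prop = 140/188000000 = 0.744681 μs.
Pipeline fill: first packet needs 2·t_tx to clear all hops; remaining 71 packets each add one t_tx.
Total = (2+72-1)·t_tx + 2·t_prop = 73·302.609 + 2·0.744681 = 22090 μs.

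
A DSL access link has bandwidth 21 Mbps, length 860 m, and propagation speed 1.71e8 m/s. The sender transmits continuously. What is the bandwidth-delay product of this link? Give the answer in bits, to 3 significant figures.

Propagation delay = 860 / 171000000 = 5.02924e-06 s.
BDP = R × t_prop = 21000000 × 5.02924e-06 = 105.614 bits.

106 bits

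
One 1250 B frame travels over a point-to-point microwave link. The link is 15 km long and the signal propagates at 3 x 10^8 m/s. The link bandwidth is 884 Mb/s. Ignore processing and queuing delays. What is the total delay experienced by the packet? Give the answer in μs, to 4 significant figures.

61.31 μs

L = 1250 × 8 = 10000 bits.
Transmission delay = L/R = 10000 / 884000000 = 11.3122 μs.
Propagation delay = d/s = 15000 m / 300000000 m/s = 50 μs.
Total = 61.31 μs.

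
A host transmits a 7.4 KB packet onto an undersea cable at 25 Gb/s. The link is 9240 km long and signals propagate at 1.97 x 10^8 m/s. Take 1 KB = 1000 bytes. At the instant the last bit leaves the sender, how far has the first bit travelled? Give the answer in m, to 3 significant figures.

t_tx = L/R = 59200/25000000000 = 2.368e-06 s.
Distance = s × t_tx = 197000000 × 2.368e-06 = 466 m.

466 m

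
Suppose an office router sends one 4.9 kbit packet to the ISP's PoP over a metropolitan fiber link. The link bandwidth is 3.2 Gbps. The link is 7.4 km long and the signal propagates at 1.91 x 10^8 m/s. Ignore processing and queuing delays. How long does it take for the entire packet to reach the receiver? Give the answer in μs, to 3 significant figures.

40.3 μs

L = 4900 bits.
Transmission delay = L/R = 4900 / 3200000000 = 1.53125 μs.
Propagation delay = d/s = 7400 m / 191000000 m/s = 38.7435 μs.
Total = 40.3 μs.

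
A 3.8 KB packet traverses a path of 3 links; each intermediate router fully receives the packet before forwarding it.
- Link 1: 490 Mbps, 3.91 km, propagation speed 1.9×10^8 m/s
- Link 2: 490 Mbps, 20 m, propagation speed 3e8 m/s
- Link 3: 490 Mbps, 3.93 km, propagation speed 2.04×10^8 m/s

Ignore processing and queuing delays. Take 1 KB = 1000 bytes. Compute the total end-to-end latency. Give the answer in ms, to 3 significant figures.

L = 30400 bits.
Transmission delay per hop = L/R = 30400/490000000 = 0.0620408 ms; 3 hops → 0.186122 ms.
Propagation delays (d/s per hop): 0.0205789, 6.66667e-05, 0.0192647 ms; sum = 0.0399103 ms.
End-to-end = 0.226 ms.

0.226 ms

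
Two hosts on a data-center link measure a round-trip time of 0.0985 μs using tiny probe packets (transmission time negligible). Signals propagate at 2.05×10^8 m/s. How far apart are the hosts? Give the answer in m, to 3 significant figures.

One-way propagation = RTT/2 = 0.04925 μs.
d = s × t = 2.05e+08 × 4.925e-08 = 10.1 m.

10.1 m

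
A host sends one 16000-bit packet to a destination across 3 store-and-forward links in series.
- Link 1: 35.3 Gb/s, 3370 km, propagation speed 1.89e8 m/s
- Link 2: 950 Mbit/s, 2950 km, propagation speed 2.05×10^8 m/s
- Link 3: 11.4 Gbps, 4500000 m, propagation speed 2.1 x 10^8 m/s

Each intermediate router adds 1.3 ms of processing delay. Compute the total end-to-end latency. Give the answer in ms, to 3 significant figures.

56.3 ms

Transmission delays (L/R per hop): 0.000453258, 0.0168421, 0.00140351 ms; sum = 0.0186989 ms.
Propagation delays (d/s per hop): 17.8307, 14.3902, 21.4286 ms; sum = 53.6495 ms.
Processing at 2 router(s): 2 × 1.3 ms = 2.6 ms.
End-to-end = 56.3 ms.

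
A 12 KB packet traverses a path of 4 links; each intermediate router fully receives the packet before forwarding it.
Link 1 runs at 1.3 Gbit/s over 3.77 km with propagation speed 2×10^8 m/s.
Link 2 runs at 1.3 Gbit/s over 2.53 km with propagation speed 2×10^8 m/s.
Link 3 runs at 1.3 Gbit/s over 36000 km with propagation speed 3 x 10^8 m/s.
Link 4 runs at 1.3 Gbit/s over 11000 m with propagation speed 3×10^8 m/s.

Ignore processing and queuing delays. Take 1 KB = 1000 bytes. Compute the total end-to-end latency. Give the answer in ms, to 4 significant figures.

120.4 ms

L = 96000 bits.
Transmission delay per hop = L/R = 96000/1300000000 = 0.0738462 ms; 4 hops → 0.295385 ms.
Propagation delays (d/s per hop): 0.01885, 0.01265, 120, 0.0366667 ms; sum = 120.068 ms.
End-to-end = 120.4 ms.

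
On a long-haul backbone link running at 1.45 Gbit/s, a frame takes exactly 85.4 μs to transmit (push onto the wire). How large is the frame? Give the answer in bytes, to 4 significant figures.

15480 bytes

L = R × t_tx = 1450000000 b/s × 8.54e-05 s = 123830 bits.
In bytes: 123830 / 8 = 15480 bytes.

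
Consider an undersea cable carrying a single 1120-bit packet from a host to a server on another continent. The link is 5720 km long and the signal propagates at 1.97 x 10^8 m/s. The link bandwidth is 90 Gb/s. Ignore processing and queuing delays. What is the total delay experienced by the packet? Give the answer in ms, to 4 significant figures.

29.04 ms

Transmission delay = L/R = 1120 / 90000000000 = 1.24444e-05 ms.
Propagation delay = d/s = 5720000 m / 197000000 m/s = 29.0355 ms.
Total = 29.04 ms.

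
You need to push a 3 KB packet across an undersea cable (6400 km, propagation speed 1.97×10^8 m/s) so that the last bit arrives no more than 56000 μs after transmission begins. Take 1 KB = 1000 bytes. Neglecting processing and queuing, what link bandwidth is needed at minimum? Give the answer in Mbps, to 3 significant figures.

1.02 Mbps

L = 24000 bits.
Propagation delay = 6400000 / 197000000 = 32487.3 μs.
Transmission budget = 56000 − 32487.3 = 23512.7 μs.
R ≥ L / t_tx = 24000 bits / 0.0235127 s = 1.02 Mbps.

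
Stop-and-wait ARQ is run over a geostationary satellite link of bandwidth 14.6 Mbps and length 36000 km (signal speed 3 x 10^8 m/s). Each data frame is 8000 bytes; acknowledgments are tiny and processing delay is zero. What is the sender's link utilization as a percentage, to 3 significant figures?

1.79 %

t_tx = L/R = 64000/14600000 = 0.00438356 s.
t_prop = 36000000/300000000 = 0.12 s; RTT = 0.24 s.
Cycle = t_tx + RTT = 0.244384 s.
Utilization = t_tx / cycle = 0.00438356/0.244384 = 1.79 %.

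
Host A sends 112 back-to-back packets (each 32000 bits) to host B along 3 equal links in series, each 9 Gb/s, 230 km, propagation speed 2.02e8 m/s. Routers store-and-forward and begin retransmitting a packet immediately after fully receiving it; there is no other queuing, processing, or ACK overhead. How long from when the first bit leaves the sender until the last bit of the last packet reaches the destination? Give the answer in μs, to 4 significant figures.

3821 μs

Per-hop transmission t_tx = L/R = 32000/9000000000 = 3.55556 μs.
Per-hop propagation t_prop = 230000/202000000 = 1138.61 μs.
Pipeline fill: first packet needs 3·t_tx to clear all hops; remaining 111 packets each add one t_tx.
Total = (3+112-1)·t_tx + 3·t_prop = 114·3.55556 + 3·1138.61 = 3821 μs.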